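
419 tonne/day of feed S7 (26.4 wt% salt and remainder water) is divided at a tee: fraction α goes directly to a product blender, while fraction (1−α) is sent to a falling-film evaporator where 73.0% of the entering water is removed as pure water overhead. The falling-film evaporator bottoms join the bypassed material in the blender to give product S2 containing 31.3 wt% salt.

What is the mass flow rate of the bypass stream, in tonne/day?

All 419×0.264 = 110.62 tonne/day of salt reaches S2, so S2 = 110.62/0.313 = 353.41 tonne/day and vapour = 65.594 tonne/day.
The evaporator receives (1−α)·419 of feed at 0.736 water and removes 0.730 of that water:
0.730×0.736×(1−α)×419 = 65.594
(1−α) = 65.594/225.12 = 0.2914;  α = 0.7086.
Bypass flow = 0.7086×419 = 296.91 tonne/day.

296.9 tonne/day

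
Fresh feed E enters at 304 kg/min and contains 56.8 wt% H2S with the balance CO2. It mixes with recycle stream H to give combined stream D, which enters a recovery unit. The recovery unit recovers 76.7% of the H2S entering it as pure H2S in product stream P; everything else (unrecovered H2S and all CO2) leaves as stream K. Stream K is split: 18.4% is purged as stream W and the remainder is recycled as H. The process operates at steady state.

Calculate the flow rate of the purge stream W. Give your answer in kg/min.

140.5 kg/min

CO2 enters only via E and leaves only via the purge: 304×0.432 = 0.184×(CO2 in K), and the recovery unit passes all CO2, so CO2 in D = CO2 in K = 713.74 kg/min.
H2S in D: m_A = 304×0.568 + (1−0.184)·(1−0.767)·m_A, so m_A = 172.67/0.8099 = 213.21 kg/min.
K = (1−0.767)×213.21 + 713.74 = 763.42 kg/min.
Purge W = 0.184×763.42 = 140.47 kg/min.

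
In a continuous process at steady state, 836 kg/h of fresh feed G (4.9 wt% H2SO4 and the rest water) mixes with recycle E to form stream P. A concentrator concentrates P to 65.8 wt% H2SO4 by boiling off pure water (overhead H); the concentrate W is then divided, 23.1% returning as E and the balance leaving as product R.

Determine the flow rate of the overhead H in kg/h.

Overall H2SO4 balance (none leaves overhead): H2SO4 in fresh feed = H2SO4 in product, i.e. 836×0.049 = (1−0.231)·W·0.658.
W = 40.964/(0.658×0.769) = 80.956 kg/h.
Recycle E = 0.231×80.956 = 18.701 kg/h.
Combined feed P = 836 + 18.701 = 854.7 kg/h.
Overhead H = P − W = 854.7 − 80.956 = 773.74 kg/h.

773.7 kg/h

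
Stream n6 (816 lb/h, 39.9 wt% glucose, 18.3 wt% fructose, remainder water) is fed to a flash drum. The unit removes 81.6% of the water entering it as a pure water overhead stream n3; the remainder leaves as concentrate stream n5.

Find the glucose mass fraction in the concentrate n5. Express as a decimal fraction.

0.606

glucose is not removed: 816×0.399 = 325.58 lb/h of glucose enters n5.
water entering = 816×0.418 = 341.09 lb/h; overhead removed = 0.816×341.09 = 278.33 lb/h.
Concentrate = 816 − 278.33 = 537.67 lb/h.
Mass fraction = 325.58/537.67 = 0.606.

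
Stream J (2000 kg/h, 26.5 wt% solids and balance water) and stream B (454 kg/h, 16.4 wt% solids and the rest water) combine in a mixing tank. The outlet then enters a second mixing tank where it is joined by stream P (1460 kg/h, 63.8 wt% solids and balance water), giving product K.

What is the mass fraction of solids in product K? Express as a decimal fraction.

Overall, product flow = 3914 kg/h.
solids in = 2000×0.265 + 454×0.164 + 1460×0.638 = 1535.9 kg/h.
solids fraction in K = 0.392.

0.392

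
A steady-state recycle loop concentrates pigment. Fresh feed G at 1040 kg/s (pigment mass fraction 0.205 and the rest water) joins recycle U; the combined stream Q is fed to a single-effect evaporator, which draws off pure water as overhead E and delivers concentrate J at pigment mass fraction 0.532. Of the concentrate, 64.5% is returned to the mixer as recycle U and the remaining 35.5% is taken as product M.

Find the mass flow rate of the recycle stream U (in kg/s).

Overall pigment balance (none leaves overhead): pigment in fresh feed = pigment in product, i.e. 1040×0.205 = (1−0.645)·J·0.532.
J = 213.2/(0.532×0.355) = 1128.9 kg/s.
Recycle U = 0.645×1128.9 = 728.13 kg/s.

728.1 kg/s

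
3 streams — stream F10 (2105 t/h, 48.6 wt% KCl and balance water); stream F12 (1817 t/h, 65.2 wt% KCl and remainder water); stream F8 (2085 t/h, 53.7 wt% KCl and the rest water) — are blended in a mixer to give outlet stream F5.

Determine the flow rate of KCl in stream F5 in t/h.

KCl out = KCl in = 2105×0.486 + 1817×0.652 + 2085×0.537 = 3327.4 t/h.

3327 t/h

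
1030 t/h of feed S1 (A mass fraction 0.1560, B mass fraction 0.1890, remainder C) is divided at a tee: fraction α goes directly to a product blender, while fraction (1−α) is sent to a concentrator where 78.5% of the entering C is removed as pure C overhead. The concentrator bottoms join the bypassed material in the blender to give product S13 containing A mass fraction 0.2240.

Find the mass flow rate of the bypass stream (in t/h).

All 1030×0.156 = 160.68 t/h of A reaches S13, so S13 = 160.68/0.224 = 717.32 t/h and vapour = 312.68 t/h.
The evaporator receives (1−α)·1030 of feed at 0.655 C and removes 0.785 of that C:
0.785×0.655×(1−α)×1030 = 312.68
(1−α) = 312.68/529.6 = 0.5904;  α = 0.4096.
Bypass flow = 0.4096×1030 = 421.88 t/h.

421.9 t/h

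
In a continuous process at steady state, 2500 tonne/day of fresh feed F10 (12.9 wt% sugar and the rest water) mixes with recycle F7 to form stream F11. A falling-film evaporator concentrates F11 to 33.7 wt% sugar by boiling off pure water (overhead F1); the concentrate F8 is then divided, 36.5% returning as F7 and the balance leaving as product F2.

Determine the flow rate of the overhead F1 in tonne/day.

Overall sugar balance (none leaves overhead): sugar in fresh feed = sugar in product, i.e. 2500×0.129 = (1−0.365)·F8·0.337.
F8 = 322.5/(0.337×0.635) = 1507 tonne/day.
Recycle F7 = 0.365×1507 = 550.07 tonne/day.
Combined feed F11 = 2500 + 550.07 = 3050.1 tonne/day.
Overhead F1 = F11 − F8 = 3050.1 − 1507 = 1543 tonne/day.

1543 tonne/day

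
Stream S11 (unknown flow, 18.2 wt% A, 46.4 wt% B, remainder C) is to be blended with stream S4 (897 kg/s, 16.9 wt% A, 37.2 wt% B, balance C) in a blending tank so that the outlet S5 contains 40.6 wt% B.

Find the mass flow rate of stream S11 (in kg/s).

525.8 kg/s

Let S11 be the unknown flow. Total out = 897 + S11.
B balance: 333.68 + 0.464·S11 = 0.406·(897 + S11)
(0.464 − 0.406)·S11 = 0.406×897 − 333.68 = 30.498
S11 = 30.498 / 0.058 = 525.83 kg/s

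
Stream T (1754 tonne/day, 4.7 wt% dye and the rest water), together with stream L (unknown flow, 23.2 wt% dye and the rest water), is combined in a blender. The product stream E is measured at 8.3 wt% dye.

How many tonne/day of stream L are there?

423.8 tonne/day

Let L be the unknown flow. Total out = 1754 + L.
dye balance: 82.438 + 0.232·L = 0.083·(1754 + L)
(0.232 − 0.083)·L = 0.083×1754 − 82.438 = 63.144
L = 63.144 / 0.149 = 423.79 tonne/day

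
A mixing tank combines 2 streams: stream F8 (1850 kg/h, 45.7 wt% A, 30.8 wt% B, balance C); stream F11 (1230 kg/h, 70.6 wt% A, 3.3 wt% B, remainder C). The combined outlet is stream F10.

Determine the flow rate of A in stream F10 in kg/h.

A out = A in = 1850×0.457 + 1230×0.706 = 1713.8 kg/h.

1714 kg/h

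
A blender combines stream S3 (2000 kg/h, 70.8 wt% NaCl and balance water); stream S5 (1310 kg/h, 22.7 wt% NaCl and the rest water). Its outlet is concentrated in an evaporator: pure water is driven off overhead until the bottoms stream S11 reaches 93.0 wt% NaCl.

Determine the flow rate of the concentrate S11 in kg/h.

NaCl entering = 2000×0.708 + 1310×0.227 = 1713.4 kg/h.
All NaCl reports to S11, so S11 = 1713.4/0.930 = 1842.3 kg/h.

1842 kg/h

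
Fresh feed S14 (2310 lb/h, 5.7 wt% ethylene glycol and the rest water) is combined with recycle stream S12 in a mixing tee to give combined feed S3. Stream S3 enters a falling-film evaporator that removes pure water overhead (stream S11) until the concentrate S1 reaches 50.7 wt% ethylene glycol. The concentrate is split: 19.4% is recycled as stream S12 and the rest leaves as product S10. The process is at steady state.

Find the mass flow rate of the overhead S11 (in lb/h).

2050 lb/h

Overall ethylene glycol balance (none leaves overhead): ethylene glycol in fresh feed = ethylene glycol in product, i.e. 2310×0.057 = (1−0.194)·S1·0.507.
S1 = 131.67/(0.507×0.806) = 322.21 lb/h.
Recycle S12 = 0.194×322.21 = 62.509 lb/h.
Combined feed S3 = 2310 + 62.509 = 2372.5 lb/h.
Overhead S11 = S3 − S1 = 2372.5 − 322.21 = 2050.3 lb/h.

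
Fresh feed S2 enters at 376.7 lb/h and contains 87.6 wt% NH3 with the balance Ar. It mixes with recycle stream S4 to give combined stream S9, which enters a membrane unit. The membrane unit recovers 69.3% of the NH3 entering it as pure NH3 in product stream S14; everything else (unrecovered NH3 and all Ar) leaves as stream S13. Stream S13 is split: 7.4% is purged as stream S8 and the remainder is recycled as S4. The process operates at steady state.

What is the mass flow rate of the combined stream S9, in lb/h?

1092 lb/h

Ar enters only via S2 and leaves only via the purge: 376.7×0.124 = 0.074×(Ar in S13), and the membrane unit passes all Ar, so Ar in S9 = Ar in S13 = 631.23 lb/h.
NH3 in S9: m_A = 376.7×0.876 + (1−0.074)·(1−0.693)·m_A, so m_A = 329.99/0.7157 = 461.06 lb/h.
S9 = 461.06 + 631.23 = 1092.3 lb/h.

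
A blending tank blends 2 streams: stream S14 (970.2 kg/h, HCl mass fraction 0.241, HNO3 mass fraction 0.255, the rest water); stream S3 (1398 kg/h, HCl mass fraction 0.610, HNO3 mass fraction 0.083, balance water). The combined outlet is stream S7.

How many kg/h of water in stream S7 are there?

918.2 kg/h

water out = water in = 970.2×0.504 + 1398×0.307 = 918.17 kg/h.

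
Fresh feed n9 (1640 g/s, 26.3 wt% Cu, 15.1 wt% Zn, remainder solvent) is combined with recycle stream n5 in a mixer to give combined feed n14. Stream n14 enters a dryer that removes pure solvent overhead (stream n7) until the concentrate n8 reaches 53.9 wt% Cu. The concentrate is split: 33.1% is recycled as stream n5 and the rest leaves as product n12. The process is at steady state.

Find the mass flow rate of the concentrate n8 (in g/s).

1196 g/s

Overall Cu balance (none leaves overhead): Cu in fresh feed = Cu in product, i.e. 1640×0.263 = (1−0.331)·n8·0.539.
n8 = 431.32/(0.539×0.669) = 1196.1 g/s.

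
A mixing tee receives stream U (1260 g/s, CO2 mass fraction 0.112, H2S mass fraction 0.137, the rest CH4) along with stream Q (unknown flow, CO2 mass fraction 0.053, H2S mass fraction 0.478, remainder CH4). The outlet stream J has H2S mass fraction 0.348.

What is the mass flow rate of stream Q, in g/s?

Let Q be the unknown flow. Total out = 1260 + Q.
H2S balance: 172.62 + 0.478·Q = 0.348·(1260 + Q)
(0.478 − 0.348)·Q = 0.348×1260 − 172.62 = 265.86
Q = 265.86 / 0.130 = 2045.1 g/s

2045 g/s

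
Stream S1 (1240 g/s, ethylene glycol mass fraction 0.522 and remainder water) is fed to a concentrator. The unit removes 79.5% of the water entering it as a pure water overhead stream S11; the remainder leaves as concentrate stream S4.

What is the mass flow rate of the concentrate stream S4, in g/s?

768.8 g/s

water entering = 1240×0.478 = 592.72 g/s; overhead removed = 0.795×592.72 = 471.21 g/s.
Concentrate = 1240 − 471.21 = 768.79 g/s.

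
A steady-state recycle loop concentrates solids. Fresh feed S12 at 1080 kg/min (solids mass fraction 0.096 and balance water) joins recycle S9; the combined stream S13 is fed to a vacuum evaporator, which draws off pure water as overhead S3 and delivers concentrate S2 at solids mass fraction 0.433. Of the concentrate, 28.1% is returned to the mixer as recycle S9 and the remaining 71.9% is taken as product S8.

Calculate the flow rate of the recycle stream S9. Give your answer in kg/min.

Overall solids balance (none leaves overhead): solids in fresh feed = solids in product, i.e. 1080×0.096 = (1−0.281)·S2·0.433.
S2 = 103.68/(0.433×0.719) = 333.03 kg/min.
Recycle S9 = 0.281×333.03 = 93.58 kg/min.

93.58 kg/min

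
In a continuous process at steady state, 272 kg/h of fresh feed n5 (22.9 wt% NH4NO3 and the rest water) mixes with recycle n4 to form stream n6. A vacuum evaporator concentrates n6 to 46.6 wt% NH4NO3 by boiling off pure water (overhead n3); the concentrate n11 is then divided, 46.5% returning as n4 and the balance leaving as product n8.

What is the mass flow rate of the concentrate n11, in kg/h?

Overall NH4NO3 balance (none leaves overhead): NH4NO3 in fresh feed = NH4NO3 in product, i.e. 272×0.229 = (1−0.465)·n11·0.466.
n11 = 62.288/(0.466×0.535) = 249.84 kg/h.

249.8 kg/h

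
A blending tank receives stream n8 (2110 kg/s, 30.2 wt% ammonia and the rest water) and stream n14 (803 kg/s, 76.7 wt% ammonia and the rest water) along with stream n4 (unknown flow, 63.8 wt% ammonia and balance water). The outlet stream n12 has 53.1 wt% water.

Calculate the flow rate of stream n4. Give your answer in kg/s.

669.1 kg/s

Let n4 be the unknown flow. Total out = 2913 + n4.
water balance: 1659.9 + 0.362·n4 = 0.531·(2913 + n4)
(0.362 − 0.531)·n4 = 0.531×2913 − 1659.9 = -113.08
n4 = -113.08 / -0.169 = 669.09 kg/s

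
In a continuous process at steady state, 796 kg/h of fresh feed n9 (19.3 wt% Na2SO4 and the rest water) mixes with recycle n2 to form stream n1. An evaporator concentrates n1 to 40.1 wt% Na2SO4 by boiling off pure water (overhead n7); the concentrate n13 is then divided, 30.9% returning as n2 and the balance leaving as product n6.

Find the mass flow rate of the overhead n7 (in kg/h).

Overall Na2SO4 balance (none leaves overhead): Na2SO4 in fresh feed = Na2SO4 in product, i.e. 796×0.193 = (1−0.309)·n13·0.401.
n13 = 153.63/(0.401×0.691) = 554.43 kg/h.
Recycle n2 = 0.309×554.43 = 171.32 kg/h.
Combined feed n1 = 796 + 171.32 = 967.32 kg/h.
Overhead n7 = n1 − n13 = 967.32 − 554.43 = 412.89 kg/h.

412.9 kg/h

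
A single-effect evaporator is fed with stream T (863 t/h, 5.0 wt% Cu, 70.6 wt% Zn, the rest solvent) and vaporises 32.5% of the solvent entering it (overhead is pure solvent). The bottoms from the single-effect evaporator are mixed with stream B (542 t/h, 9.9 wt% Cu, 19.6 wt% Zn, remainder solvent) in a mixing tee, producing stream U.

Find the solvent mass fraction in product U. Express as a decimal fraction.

0.392

Vapour removed = 0.325×0.244×863 = 68.436 t/h; concentrate = 794.56 t/h.
solvent reaching the mixer = 142.14 (from concentrate) + 542×0.705 = 524.25 t/h.
Product flow = 794.56 + 542 = 1336.6 t/h; solvent fraction = 0.392.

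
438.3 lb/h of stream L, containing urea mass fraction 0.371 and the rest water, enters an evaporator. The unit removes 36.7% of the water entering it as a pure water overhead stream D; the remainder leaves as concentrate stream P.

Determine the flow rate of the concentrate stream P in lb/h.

water entering = 438.3×0.629 = 275.69 lb/h; overhead removed = 0.367×275.69 = 101.18 lb/h.
Concentrate = 438.3 − 101.18 = 337.12 lb/h.

337.1 lb/h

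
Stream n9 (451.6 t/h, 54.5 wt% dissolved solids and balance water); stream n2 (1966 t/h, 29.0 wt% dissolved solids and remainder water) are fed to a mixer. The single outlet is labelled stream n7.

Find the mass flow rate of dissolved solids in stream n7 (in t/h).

dissolved solids out = dissolved solids in = 451.6×0.545 + 1966×0.290 = 816.26 t/h.

816.3 t/h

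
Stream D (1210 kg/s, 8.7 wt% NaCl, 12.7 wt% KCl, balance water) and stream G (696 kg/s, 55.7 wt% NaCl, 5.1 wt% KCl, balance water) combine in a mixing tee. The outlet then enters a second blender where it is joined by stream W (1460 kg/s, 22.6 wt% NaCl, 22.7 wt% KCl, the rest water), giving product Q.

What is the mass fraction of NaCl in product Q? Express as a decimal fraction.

Overall, product flow = 3366 kg/s.
NaCl in = 1210×0.087 + 696×0.557 + 1460×0.226 = 822.9 kg/s.
NaCl fraction in Q = 0.2445.

0.2445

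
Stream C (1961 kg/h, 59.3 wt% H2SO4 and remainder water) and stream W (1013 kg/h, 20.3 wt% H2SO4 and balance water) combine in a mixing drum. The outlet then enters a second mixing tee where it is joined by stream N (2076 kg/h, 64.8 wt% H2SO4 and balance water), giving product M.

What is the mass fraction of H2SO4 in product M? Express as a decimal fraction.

Overall, product flow = 5050 kg/h.
H2SO4 in = 1961×0.593 + 1013×0.203 + 2076×0.648 = 2713.8 kg/h.
H2SO4 fraction in M = 0.537.

0.537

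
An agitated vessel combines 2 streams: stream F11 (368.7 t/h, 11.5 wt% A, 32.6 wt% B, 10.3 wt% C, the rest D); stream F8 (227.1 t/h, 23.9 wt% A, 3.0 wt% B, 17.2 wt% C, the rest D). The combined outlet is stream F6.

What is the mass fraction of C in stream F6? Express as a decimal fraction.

Total flow out = 368.7 + 227.1 = 595.8 t/h.
C in = 368.7×0.103 + 227.1×0.172 = 77.037 t/h.
C mass fraction in F6 = 77.037/595.8 = 0.1293.

0.1293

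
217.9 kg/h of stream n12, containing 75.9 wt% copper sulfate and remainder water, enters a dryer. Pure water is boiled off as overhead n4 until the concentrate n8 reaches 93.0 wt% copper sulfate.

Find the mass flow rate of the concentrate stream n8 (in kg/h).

copper sulfate is conserved: 217.9×0.759 = 165.39 kg/h all reports to the concentrate.
Concentrate = 165.39/(target fraction) = 177.83 kg/h.

177.8 kg/h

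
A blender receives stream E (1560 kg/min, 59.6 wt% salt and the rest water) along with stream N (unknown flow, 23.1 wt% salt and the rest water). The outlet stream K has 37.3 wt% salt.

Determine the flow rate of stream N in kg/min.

2450 kg/min

Let N be the unknown flow. Total out = 1560 + N.
salt balance: 929.76 + 0.231·N = 0.373·(1560 + N)
(0.231 − 0.373)·N = 0.373×1560 − 929.76 = -347.88
N = -347.88 / -0.142 = 2449.9 kg/min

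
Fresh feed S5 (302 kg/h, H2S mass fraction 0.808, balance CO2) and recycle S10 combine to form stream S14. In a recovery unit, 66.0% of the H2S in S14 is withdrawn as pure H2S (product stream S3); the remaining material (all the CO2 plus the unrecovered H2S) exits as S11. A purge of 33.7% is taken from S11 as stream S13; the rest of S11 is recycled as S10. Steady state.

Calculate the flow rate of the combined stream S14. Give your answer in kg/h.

487.1 kg/h

CO2 enters only via S5 and leaves only via the purge: 302×0.192 = 0.337×(CO2 in S11), and the recovery unit passes all CO2, so CO2 in S14 = CO2 in S11 = 172.06 kg/h.
H2S in S14: m_A = 302×0.808 + (1−0.337)·(1−0.660)·m_A, so m_A = 244.02/0.7746 = 315.03 kg/h.
S14 = 315.03 + 172.06 = 487.09 kg/h.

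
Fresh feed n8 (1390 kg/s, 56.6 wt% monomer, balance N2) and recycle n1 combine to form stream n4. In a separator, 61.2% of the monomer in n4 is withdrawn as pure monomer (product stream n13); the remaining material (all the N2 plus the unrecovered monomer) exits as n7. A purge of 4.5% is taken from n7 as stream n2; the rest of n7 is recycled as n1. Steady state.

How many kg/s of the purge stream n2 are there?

N2 enters only via n8 and leaves only via the purge: 1390×0.434 = 0.045×(N2 in n7), and the separator passes all N2, so N2 in n4 = N2 in n7 = 13406 kg/s.
monomer in n4: m_A = 1390×0.566 + (1−0.045)·(1−0.612)·m_A, so m_A = 786.74/0.6295 = 1249.9 kg/s.
n7 = (1−0.612)×1249.9 + 13406 = 13891 kg/s.
Purge n2 = 0.045×13891 = 625.08 kg/s.

625.1 kg/s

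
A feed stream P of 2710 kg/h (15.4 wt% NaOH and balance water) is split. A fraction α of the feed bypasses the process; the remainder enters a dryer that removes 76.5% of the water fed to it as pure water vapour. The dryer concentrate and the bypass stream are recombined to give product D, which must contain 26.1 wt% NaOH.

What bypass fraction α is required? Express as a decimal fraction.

0.367

All 2710×0.154 = 417.34 kg/h of NaOH reaches D, so D = 417.34/0.261 = 1599 kg/h and vapour = 1111 kg/h.
The evaporator receives (1−α)·2710 of feed at 0.846 water and removes 0.765 of that water:
0.765×0.846×(1−α)×2710 = 1111
(1−α) = 1111/1753.9 = 0.6334;  α = 0.3666.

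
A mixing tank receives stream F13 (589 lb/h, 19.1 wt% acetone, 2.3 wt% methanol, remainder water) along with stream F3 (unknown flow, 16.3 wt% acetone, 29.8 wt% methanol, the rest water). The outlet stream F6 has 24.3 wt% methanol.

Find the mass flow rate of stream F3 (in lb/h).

2356 lb/h

Let F3 be the unknown flow. Total out = 589 + F3.
methanol balance: 13.547 + 0.298·F3 = 0.243·(589 + F3)
(0.298 − 0.243)·F3 = 0.243×589 − 13.547 = 129.58
F3 = 129.58 / 0.055 = 2356 lb/h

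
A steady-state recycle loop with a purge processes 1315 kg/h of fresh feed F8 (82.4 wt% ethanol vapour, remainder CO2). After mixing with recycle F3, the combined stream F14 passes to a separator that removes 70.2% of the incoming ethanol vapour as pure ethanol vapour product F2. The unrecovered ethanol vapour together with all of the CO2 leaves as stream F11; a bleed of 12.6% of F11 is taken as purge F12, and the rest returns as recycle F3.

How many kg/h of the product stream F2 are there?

1029 kg/h

ethanol vapour in F14: m_A = 1315×0.824 + (1−0.126)·(1−0.702)·m_A, so m_A = 1083.6/0.7395 = 1465.2 kg/h.
Product F2 = 0.702×1465.2 = 1028.5 kg/h.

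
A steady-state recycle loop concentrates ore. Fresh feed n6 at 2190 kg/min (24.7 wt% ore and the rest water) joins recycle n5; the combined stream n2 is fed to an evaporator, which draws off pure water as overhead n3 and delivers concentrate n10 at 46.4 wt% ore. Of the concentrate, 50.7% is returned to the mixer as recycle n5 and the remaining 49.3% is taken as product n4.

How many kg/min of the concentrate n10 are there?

Overall ore balance (none leaves overhead): ore in fresh feed = ore in product, i.e. 2190×0.247 = (1−0.507)·n10·0.464.
n10 = 540.93/(0.464×0.493) = 2364.7 kg/min.

2365 kg/min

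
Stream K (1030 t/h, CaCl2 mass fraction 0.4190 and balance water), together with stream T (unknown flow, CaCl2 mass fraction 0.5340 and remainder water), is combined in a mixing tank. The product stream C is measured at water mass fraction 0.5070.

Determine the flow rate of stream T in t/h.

1859 t/h

Let T be the unknown flow. Total out = 1030 + T.
water balance: 598.43 + 0.466·T = 0.507·(1030 + T)
(0.466 − 0.507)·T = 0.507×1030 − 598.43 = -76.22
T = -76.22 / -0.041 = 1859 t/h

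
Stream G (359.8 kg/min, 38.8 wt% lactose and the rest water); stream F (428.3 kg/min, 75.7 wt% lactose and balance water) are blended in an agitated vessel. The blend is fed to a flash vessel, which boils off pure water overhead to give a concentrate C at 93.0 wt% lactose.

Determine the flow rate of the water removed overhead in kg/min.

289.4 kg/min

lactose entering = 359.8×0.388 + 428.3×0.757 = 463.83 kg/min.
All lactose reports to C, so C = 463.83/0.930 = 498.74 kg/min.
Total feed = 788.1 kg/min; overhead = 788.1 − 498.74 = 289.36 kg/min.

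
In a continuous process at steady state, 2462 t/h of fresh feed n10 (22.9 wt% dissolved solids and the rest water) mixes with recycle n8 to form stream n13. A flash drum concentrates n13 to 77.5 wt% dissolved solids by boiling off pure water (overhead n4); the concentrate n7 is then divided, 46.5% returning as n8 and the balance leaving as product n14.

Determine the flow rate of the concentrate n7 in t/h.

1360 t/h

Overall dissolved solids balance (none leaves overhead): dissolved solids in fresh feed = dissolved solids in product, i.e. 2462×0.229 = (1−0.465)·n7·0.775.
n7 = 563.8/(0.775×0.535) = 1359.8 t/h.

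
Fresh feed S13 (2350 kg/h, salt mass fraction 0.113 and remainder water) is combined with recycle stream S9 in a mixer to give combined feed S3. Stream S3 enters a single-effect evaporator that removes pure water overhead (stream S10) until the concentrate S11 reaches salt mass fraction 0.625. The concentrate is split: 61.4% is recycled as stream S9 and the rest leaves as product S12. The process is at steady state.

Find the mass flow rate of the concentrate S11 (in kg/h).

Overall salt balance (none leaves overhead): salt in fresh feed = salt in product, i.e. 2350×0.113 = (1−0.614)·S11·0.625.
S11 = 265.55/(0.625×0.386) = 1100.7 kg/h.

1101 kg/h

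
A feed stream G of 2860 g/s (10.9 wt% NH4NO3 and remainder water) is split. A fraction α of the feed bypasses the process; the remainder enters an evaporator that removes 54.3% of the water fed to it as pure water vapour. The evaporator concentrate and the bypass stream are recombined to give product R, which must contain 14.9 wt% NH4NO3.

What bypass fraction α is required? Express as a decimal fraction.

0.445

All 2860×0.109 = 311.74 g/s of NH4NO3 reaches R, so R = 311.74/0.149 = 2092.2 g/s and vapour = 767.79 g/s.
The evaporator receives (1−α)·2860 of feed at 0.891 water and removes 0.543 of that water:
0.543×0.891×(1−α)×2860 = 767.79
(1−α) = 767.79/1383.7 = 0.5549;  α = 0.4451.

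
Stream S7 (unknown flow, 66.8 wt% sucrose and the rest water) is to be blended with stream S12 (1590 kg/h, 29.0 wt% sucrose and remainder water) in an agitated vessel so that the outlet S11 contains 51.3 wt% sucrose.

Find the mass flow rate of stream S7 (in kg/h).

Let S7 be the unknown flow. Total out = 1590 + S7.
sucrose balance: 461.1 + 0.668·S7 = 0.513·(1590 + S7)
(0.668 − 0.513)·S7 = 0.513×1590 − 461.1 = 354.57
S7 = 354.57 / 0.155 = 2287.5 kg/h

2288 kg/h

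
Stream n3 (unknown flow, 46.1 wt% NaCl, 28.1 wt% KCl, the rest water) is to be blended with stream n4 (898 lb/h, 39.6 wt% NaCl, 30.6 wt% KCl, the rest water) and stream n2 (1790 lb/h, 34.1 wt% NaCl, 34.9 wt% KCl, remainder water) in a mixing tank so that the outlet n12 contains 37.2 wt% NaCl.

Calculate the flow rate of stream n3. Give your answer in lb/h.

381.3 lb/h

Let n3 be the unknown flow. Total out = 2688 + n3.
NaCl balance: 966 + 0.461·n3 = 0.372·(2688 + n3)
(0.461 − 0.372)·n3 = 0.372×2688 − 966 = 33.938
n3 = 33.938 / 0.089 = 381.33 lb/h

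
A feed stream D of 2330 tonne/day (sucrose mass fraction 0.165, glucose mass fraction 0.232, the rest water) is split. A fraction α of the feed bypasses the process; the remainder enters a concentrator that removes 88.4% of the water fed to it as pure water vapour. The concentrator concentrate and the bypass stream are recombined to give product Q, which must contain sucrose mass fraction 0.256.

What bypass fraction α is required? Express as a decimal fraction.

0.333

All 2330×0.165 = 384.45 tonne/day of sucrose reaches Q, so Q = 384.45/0.256 = 1501.8 tonne/day and vapour = 828.24 tonne/day.
The evaporator receives (1−α)·2330 of feed at 0.603 water and removes 0.884 of that water:
0.884×0.603×(1−α)×2330 = 828.24
(1−α) = 828.24/1242 = 0.6669;  α = 0.3331.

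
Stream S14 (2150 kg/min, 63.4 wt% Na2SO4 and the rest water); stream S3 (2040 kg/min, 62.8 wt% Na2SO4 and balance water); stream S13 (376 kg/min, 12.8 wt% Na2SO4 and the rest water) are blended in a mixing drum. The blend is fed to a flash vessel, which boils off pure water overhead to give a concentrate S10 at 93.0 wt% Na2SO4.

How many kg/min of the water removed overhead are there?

Na2SO4 entering = 2150×0.634 + 2040×0.628 + 376×0.128 = 2692.3 kg/min.
All Na2SO4 reports to S10, so S10 = 2692.3/0.930 = 2895 kg/min.
Total feed = 4566 kg/min; overhead = 4566 − 2895 = 1671 kg/min.

1671 kg/min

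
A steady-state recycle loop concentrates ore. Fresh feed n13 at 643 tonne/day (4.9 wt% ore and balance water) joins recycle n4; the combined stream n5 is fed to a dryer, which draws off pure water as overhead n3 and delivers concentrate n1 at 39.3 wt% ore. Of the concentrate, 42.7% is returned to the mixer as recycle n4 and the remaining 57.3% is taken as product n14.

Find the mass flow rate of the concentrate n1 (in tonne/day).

Overall ore balance (none leaves overhead): ore in fresh feed = ore in product, i.e. 643×0.049 = (1−0.427)·n1·0.393.
n1 = 31.507/(0.393×0.573) = 139.91 tonne/day.

139.9 tonne/day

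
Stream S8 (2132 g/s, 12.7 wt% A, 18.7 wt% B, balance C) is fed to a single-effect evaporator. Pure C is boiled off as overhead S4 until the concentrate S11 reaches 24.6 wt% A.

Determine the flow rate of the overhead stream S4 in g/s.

1031 g/s

A is conserved: 2132×0.127 = 270.76 g/s all reports to the concentrate.
Concentrate = 270.76/(target fraction) = 1100.7 g/s.
Overhead = 2132 − 1100.7 = 1031.3 g/s.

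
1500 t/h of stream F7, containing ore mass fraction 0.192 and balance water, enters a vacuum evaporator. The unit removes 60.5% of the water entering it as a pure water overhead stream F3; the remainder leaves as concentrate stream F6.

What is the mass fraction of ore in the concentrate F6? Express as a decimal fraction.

ore is not removed: 1500×0.192 = 288 t/h of ore enters F6.
water entering = 1500×0.808 = 1212 t/h; overhead removed = 0.605×1212 = 733.26 t/h.
Concentrate = 1500 − 733.26 = 766.74 t/h.
Mass fraction = 288/766.74 = 0.376.

0.376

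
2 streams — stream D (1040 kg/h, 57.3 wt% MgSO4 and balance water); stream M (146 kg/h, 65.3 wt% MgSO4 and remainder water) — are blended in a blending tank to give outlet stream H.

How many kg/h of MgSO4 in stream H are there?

MgSO4 out = MgSO4 in = 1040×0.573 + 146×0.653 = 691.26 kg/h.

691.3 kg/h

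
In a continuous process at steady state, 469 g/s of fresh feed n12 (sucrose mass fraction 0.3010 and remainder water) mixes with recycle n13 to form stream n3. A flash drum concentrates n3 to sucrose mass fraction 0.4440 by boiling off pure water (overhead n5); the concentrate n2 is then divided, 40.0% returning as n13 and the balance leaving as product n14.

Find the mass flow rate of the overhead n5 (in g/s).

Overall sucrose balance (none leaves overhead): sucrose in fresh feed = sucrose in product, i.e. 469×0.301 = (1−0.400)·n2·0.444.
n2 = 141.17/(0.444×0.600) = 529.91 g/s.
Recycle n13 = 0.400×529.91 = 211.97 g/s.
Combined feed n3 = 469 + 211.97 = 680.97 g/s.
Overhead n5 = n3 − n2 = 680.97 − 529.91 = 151.05 g/s.

151.1 g/s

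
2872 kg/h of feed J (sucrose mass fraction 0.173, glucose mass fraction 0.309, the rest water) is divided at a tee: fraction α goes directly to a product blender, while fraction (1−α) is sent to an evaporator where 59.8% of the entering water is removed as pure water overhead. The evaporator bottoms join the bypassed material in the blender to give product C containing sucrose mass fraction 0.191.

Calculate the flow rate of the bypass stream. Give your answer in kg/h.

1998 kg/h

All 2872×0.173 = 496.86 kg/h of sucrose reaches C, so C = 496.86/0.191 = 2601.3 kg/h and vapour = 270.66 kg/h.
The evaporator receives (1−α)·2872 of feed at 0.518 water and removes 0.598 of that water:
0.598×0.518×(1−α)×2872 = 270.66
(1−α) = 270.66/889.64 = 0.3042;  α = 0.6958.
Bypass flow = 0.6958×2872 = 1998.2 kg/h.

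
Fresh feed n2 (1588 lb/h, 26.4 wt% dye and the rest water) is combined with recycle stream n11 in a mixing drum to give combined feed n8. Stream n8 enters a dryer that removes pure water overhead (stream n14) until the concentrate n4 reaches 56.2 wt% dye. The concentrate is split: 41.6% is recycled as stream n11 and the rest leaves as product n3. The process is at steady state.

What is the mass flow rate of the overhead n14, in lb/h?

Overall dye balance (none leaves overhead): dye in fresh feed = dye in product, i.e. 1588×0.264 = (1−0.416)·n4·0.562.
n4 = 419.23/(0.562×0.584) = 1277.3 lb/h.
Recycle n11 = 0.416×1277.3 = 531.37 lb/h.
Combined feed n8 = 1588 + 531.37 = 2119.4 lb/h.
Overhead n14 = n8 − n4 = 2119.4 − 1277.3 = 842.04 lb/h.

842 lb/h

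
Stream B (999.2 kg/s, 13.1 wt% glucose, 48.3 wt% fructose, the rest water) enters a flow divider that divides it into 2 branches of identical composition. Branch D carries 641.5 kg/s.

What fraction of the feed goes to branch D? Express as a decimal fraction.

Fraction to D = 641.5/999.2 = 0.6420.

0.642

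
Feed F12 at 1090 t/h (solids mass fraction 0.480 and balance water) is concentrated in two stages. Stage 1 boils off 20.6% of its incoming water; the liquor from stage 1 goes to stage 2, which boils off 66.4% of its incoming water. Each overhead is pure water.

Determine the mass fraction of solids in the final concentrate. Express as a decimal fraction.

water in feed = 1090×0.520 = 566.8 t/h.
After stage 1: water left = (1−0.206)×566.8 = 450.04; stream total = 973.24 t/h.
After stage 2: water left = (1−0.664)×450.04 = 151.21; final concentrate = 674.41 t/h.
solids fraction = 523.2/674.41 = 0.776.

0.776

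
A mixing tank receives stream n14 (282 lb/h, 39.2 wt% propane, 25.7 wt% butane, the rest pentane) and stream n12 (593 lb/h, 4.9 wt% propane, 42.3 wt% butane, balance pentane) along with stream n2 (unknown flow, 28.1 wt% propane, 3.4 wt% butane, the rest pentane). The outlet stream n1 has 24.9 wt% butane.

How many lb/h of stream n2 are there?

Let n2 be the unknown flow. Total out = 875 + n2.
butane balance: 323.31 + 0.034·n2 = 0.249·(875 + n2)
(0.034 − 0.249)·n2 = 0.249×875 − 323.31 = -105.44
n2 = -105.44 / -0.215 = 490.41 lb/h

490.4 lb/h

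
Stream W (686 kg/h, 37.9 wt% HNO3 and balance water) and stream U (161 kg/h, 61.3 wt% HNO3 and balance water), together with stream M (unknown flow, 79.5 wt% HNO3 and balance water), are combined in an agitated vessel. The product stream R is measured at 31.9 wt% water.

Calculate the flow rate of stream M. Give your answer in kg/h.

1913 kg/h

Let M be the unknown flow. Total out = 847 + M.
water balance: 488.31 + 0.205·M = 0.319·(847 + M)
(0.205 − 0.319)·M = 0.319×847 − 488.31 = -218.12
M = -218.12 / -0.114 = 1913.3 kg/h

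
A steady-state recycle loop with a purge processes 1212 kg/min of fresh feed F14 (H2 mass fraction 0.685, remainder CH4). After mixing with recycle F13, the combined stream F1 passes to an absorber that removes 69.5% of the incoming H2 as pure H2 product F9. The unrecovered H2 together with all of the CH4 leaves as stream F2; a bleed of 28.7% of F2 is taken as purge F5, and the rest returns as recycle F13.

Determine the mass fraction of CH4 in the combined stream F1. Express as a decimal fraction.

0.556

CH4 enters only via F14 and leaves only via the purge: 1212×0.315 = 0.287×(CH4 in F2), and the absorber passes all CH4, so CH4 in F1 = CH4 in F2 = 1330.2 kg/min.
H2 in F1: m_A = 1212×0.685 + (1−0.287)·(1−0.695)·m_A, so m_A = 830.22/0.7825 = 1060.9 kg/min.
F1 = 1060.9 + 1330.2 = 2391.2 kg/min.
CH4 fraction in F1 = 1330.2/2391.2 = 0.556.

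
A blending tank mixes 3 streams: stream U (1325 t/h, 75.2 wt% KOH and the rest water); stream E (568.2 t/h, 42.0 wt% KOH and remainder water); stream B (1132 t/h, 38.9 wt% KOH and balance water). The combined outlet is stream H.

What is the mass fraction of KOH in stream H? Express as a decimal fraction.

0.554

Total flow out = 1325 + 568.2 + 1132 = 3025.2 t/h.
KOH in = 1325×0.752 + 568.2×0.420 + 1132×0.389 = 1675.4 t/h.
KOH mass fraction in H = 1675.4/3025.2 = 0.554.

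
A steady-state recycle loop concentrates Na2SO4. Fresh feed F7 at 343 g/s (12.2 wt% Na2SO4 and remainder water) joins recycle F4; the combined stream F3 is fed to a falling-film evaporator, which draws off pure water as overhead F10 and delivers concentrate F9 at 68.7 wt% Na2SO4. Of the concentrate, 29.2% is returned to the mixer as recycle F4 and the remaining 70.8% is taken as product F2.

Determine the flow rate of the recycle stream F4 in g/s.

Overall Na2SO4 balance (none leaves overhead): Na2SO4 in fresh feed = Na2SO4 in product, i.e. 343×0.122 = (1−0.292)·F9·0.687.
F9 = 41.846/(0.687×0.708) = 86.033 g/s.
Recycle F4 = 0.292×86.033 = 25.122 g/s.

25.12 g/s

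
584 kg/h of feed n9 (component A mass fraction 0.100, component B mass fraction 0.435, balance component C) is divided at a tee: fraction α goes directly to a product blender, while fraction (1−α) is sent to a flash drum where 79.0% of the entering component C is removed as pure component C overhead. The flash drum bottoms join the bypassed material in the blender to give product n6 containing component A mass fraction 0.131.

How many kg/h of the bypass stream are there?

207.8 kg/h

All 584×0.100 = 58.4 kg/h of component A reaches n6, so n6 = 58.4/0.131 = 445.8 kg/h and vapour = 138.2 kg/h.
The evaporator receives (1−α)·584 of feed at 0.465 component C and removes 0.790 of that component C:
0.790×0.465×(1−α)×584 = 138.2
(1−α) = 138.2/214.53 = 0.6442;  α = 0.3558.
Bypass flow = 0.3558×584 = 207.8 kg/h.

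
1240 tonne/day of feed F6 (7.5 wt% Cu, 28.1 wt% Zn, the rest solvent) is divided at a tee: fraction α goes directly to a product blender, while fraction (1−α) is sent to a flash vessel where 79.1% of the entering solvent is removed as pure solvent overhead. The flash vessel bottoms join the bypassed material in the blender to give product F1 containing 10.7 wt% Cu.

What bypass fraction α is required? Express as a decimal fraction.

All 1240×0.075 = 93 tonne/day of Cu reaches F1, so F1 = 93/0.107 = 869.16 tonne/day and vapour = 370.84 tonne/day.
The evaporator receives (1−α)·1240 of feed at 0.644 solvent and removes 0.791 of that solvent:
0.791×0.644×(1−α)×1240 = 370.84
(1−α) = 370.84/631.66 = 0.5871;  α = 0.4129.

0.413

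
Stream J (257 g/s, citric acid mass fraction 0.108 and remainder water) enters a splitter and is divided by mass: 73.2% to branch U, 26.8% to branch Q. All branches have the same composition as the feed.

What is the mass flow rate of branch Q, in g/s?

68.88 g/s

Branch Q flow = 0.268×257 = 68.876 g/s.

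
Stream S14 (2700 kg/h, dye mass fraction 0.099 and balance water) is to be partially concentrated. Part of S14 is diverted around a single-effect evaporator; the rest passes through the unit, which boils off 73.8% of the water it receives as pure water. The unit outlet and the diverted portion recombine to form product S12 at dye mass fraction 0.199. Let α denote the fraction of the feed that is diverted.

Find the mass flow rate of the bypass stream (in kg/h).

All 2700×0.099 = 267.3 kg/h of dye reaches S12, so S12 = 267.3/0.199 = 1343.2 kg/h and vapour = 1356.8 kg/h.
The evaporator receives (1−α)·2700 of feed at 0.901 water and removes 0.738 of that water:
0.738×0.901×(1−α)×2700 = 1356.8
(1−α) = 1356.8/1795.3 = 0.7557;  α = 0.2443.
Bypass flow = 0.2443×2700 = 659.53 kg/h.

659.5 kg/h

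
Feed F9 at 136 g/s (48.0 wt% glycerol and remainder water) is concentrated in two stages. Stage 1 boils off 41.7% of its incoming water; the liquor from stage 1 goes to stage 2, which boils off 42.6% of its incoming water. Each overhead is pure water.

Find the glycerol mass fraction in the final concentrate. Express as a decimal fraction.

0.734

water in feed = 136×0.520 = 70.72 g/s.
After stage 1: water left = (1−0.417)×70.72 = 41.23; stream total = 106.51 g/s.
After stage 2: water left = (1−0.426)×41.23 = 23.666; final concentrate = 88.946 g/s.
glycerol fraction = 65.28/88.946 = 0.734.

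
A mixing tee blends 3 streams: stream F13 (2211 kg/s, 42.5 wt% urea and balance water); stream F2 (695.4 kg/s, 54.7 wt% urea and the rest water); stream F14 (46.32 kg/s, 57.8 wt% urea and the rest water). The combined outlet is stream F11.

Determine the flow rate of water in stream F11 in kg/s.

1606 kg/s

water out = water in = 2211×0.575 + 695.4×0.453 + 46.32×0.422 = 1605.9 kg/s.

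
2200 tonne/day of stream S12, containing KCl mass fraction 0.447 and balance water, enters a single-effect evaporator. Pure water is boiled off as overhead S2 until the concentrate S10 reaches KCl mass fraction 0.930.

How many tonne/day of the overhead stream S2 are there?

1143 tonne/day

KCl is conserved: 2200×0.447 = 983.4 tonne/day all reports to the concentrate.
Concentrate = 983.4/(target fraction) = 1057.4 tonne/day.
Overhead = 2200 − 1057.4 = 1142.6 tonne/day.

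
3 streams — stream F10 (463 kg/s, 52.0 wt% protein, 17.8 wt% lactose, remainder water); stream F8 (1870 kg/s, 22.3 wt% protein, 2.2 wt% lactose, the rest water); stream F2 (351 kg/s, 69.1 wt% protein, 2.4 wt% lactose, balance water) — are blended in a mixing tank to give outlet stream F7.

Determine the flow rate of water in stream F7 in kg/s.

water out = water in = 463×0.302 + 1870×0.755 + 351×0.285 = 1651.7 kg/s.

1652 kg/s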